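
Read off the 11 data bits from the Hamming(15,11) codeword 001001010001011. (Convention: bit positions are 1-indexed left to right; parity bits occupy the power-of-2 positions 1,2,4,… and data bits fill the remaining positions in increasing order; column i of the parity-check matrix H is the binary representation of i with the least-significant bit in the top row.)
Parity bits occupy power-of-2 positions; data bits are at positions {3,5,6,7,9,10,11,12,13,14,15} (1-indexed).
Extract: c[3]=1 c[5]=0 c[6]=1 c[7]=0 c[9]=0 c[10]=0 c[11]=0 c[12]=1 c[13]=0 c[14]=1 c[15]=1
Data = 10100001011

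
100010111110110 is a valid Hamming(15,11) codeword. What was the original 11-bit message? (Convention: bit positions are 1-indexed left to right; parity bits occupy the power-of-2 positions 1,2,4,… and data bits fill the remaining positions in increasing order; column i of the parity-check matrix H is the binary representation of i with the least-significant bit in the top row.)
Parity bits occupy power-of-2 positions; data bits are at positions {3,5,6,7,9,10,11,12,13,14,15} (1-indexed).
Extract: c[3]=0 c[5]=1 c[6]=0 c[7]=1 c[9]=1 c[10]=1 c[11]=1 c[12]=0 c[13]=1 c[14]=1 c[15]=0
Data = 01011110110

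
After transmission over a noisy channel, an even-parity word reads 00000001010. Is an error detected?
Sum of received bits: 0+0+0+0+0+0+0+1+0+1+0 = 2; 2 mod 2 = 0. Result is 0 → no error detected.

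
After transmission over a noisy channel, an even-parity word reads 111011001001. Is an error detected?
Sum of received bits: 1+1+1+0+1+1+0+0+1+0+0+1 = 7; 7 mod 2 = 1. Result is 1 ≠ 0 → error detected.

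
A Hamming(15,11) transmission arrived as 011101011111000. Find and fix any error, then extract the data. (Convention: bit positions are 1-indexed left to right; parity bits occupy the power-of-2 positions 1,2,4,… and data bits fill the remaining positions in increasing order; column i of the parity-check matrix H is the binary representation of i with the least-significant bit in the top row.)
Syndrome s = H · r^T (mod 2), r = 011101011111000:
  s[0] = (101010101010101)·(011101011111000) mod 2 = 0+0+1+0+0+0+0+0+1+0+1+0+0+0+0 mod 2 = 1
  s[1] = (011001100110011)·(011101011111000) mod 2 = 0+1+1+0+0+1+0+0+0+1+1+0+0+0+0 mod 2 = 1
  s[2] = (000111100001111)·(011101011111000) mod 2 = 0+0+0+1+0+1+0+0+0+0+0+1+0+0+0 mod 2 = 1
  s[3] = (000000011111111)·(011101011111000) mod 2 = 0+0+0+0+0+0+0+1+1+1+1+1+0+0+0 mod 2 = 1
Syndrome = 1111
Column 15 of H equals this syndrome → error at bit 15 (1-indexed).
Flip bit 15: 011101011111000 → 011101011111001
Extract data bits at positions {3,5,6,7,9,10,11,12,13,14,15}: 10101111001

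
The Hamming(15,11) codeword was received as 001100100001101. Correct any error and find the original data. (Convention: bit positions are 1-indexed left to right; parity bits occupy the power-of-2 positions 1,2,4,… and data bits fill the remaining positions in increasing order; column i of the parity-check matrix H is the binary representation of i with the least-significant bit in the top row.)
Syndrome s = H · r^T (mod 2), r = 001100100001101:
  s[0] = (101010101010101)·(001100100001101) mod 2 = 0+0+1+0+0+0+1+0+0+0+0+0+1+0+1 mod 2 = 0
  s[1] = (011001100110011)·(001100100001101) mod 2 = 0+0+1+0+0+0+1+0+0+0+0+0+0+0+1 mod 2 = 1
  s[2] = (000111100001111)·(001100100001101) mod 2 = 0+0+0+1+0+0+1+0+0+0+0+1+1+0+1 mod 2 = 1
  s[3] = (000000011111111)·(001100100001101) mod 2 = 0+0+0+0+0+0+0+0+0+0+0+1+1+0+1 mod 2 = 1
Syndrome = 0111
Column 14 of H equals this syndrome → error at bit 14 (1-indexed).
Flip bit 14: 001100100001101 → 001100100001111
Extract data bits at positions {3,5,6,7,9,10,11,12,13,14,15}: 10010001111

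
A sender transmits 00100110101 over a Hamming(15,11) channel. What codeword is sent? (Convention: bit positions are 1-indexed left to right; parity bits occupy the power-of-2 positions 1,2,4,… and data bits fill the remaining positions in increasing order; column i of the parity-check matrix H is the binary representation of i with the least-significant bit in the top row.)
Codeword c = d · G (mod 2), d = 00100110101:
  c[0] = d·G[:,0] = (00100110101)·(11011010101) mod 2 = 0+0+0+0+0+0+1+0+1+0+1 mod 2 = 1
  c[1] = d·G[:,1] = (00100110101)·(10110110011) mod 2 = 0+0+1+0+0+1+1+0+0+0+1 mod 2 = 0
  c[2] = d·G[:,2] = (00100110101)·(10000000000) mod 2 = 0+0+0+0+0+0+0+0+0+0+0 mod 2 = 0
  c[3] = d·G[:,3] = (00100110101)·(01110001111) mod 2 = 0+0+1+0+0+0+0+0+1+0+1 mod 2 = 1
  c[4] = d·G[:,4] = (00100110101)·(01000000000) mod 2 = 0+0+0+0+0+0+0+0+0+0+0 mod 2 = 0
  c[5] = d·G[:,5] = (00100110101)·(00100000000) mod 2 = 0+0+1+0+0+0+0+0+0+0+0 mod 2 = 1
  c[6] = d·G[:,6] = (00100110101)·(00010000000) mod 2 = 0+0+0+0+0+0+0+0+0+0+0 mod 2 = 0
  c[7] = d·G[:,7] = (00100110101)·(00001111111) mod 2 = 0+0+0+0+0+1+1+0+1+0+1 mod 2 = 0
  c[8] = d·G[:,8] = (00100110101)·(00001000000) mod 2 = 0+0+0+0+0+0+0+0+0+0+0 mod 2 = 0
  c[9] = d·G[:,9] = (00100110101)·(00000100000) mod 2 = 0+0+0+0+0+1+0+0+0+0+0 mod 2 = 1
  c[10] = d·G[:,10] = (00100110101)·(00000010000) mod 2 = 0+0+0+0+0+0+1+0+0+0+0 mod 2 = 1
  c[11] = d·G[:,11] = (00100110101)·(00000001000) mod 2 = 0+0+0+0+0+0+0+0+0+0+0 mod 2 = 0
  c[12] = d·G[:,12] = (00100110101)·(00000000100) mod 2 = 0+0+0+0+0+0+0+0+1+0+0 mod 2 = 1
  c[13] = d·G[:,13] = (00100110101)·(00000000010) mod 2 = 0+0+0+0+0+0+0+0+0+0+0 mod 2 = 0
  c[14] = d·G[:,14] = (00100110101)·(00000000001) mod 2 = 0+0+0+0+0+0+0+0+0+0+1 mod 2 = 1
Codeword = 100101000110101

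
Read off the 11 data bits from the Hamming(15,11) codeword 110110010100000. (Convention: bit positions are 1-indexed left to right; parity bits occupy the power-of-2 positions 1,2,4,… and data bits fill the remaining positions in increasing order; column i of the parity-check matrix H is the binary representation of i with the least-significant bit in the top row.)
Parity bits occupy power-of-2 positions; data bits are at positions {3,5,6,7,9,10,11,12,13,14,15} (1-indexed).
Extract: c[3]=0 c[5]=1 c[6]=0 c[7]=0 c[9]=0 c[10]=1 c[11]=0 c[12]=0 c[13]=0 c[14]=0 c[15]=0
Data = 01000100000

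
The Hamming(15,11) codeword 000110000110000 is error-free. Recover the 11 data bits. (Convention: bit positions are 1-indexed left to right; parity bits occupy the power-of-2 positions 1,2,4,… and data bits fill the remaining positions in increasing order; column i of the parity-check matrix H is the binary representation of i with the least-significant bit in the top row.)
Parity bits occupy power-of-2 positions; data bits are at positions {3,5,6,7,9,10,11,12,13,14,15} (1-indexed).
Extract: c[3]=0 c[5]=1 c[6]=0 c[7]=0 c[9]=0 c[10]=1 c[11]=1 c[12]=0 c[13]=0 c[14]=0 c[15]=0
Data = 01000110000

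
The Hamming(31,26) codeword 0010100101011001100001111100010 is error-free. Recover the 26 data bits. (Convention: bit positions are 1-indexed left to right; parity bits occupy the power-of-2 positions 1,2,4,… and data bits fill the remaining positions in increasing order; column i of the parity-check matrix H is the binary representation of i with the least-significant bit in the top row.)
Parity bits occupy power-of-2 positions; data bits are at positions {3,5,6,7,9,10,11,12,13,14,15,17,18,19,20,21,22,23,24,25,26,27,28,29,30,31} (1-indexed).
Extract: c[3]=1 c[5]=1 c[6]=0 c[7]=0 c[9]=0 c[10]=1 c[11]=0 c[12]=1 c[13]=1 c[14]=0 c[15]=0 c[17]=1 c[18]=0 c[19]=0 c[20]=0 c[21]=0 c[22]=1 c[23]=1 c[24]=1 c[25]=1 c[26]=1 c[27]=0 c[28]=0 c[29]=0 c[30]=1 c[31]=0
Data = 11000101100100001111100010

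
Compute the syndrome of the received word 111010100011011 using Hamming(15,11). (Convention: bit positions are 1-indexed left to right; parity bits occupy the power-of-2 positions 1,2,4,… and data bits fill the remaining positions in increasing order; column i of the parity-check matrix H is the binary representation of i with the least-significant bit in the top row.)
Syndrome s = H · r^T (mod 2), r = 111010100011011:
  s[0] = (101010101010101)·(111010100011011) mod 2 = 1+0+1+0+1+0+1+0+0+0+1+0+0+0+1 mod 2 = 0
  s[1] = (011001100110011)·(111010100011011) mod 2 = 0+1+1+0+0+0+1+0+0+0+1+0+0+1+1 mod 2 = 0
  s[2] = (000111100001111)·(111010100011011) mod 2 = 0+0+0+0+1+0+1+0+0+0+0+1+0+1+1 mod 2 = 1
  s[3] = (000000011111111)·(111010100011011) mod 2 = 0+0+0+0+0+0+0+0+0+0+1+1+0+1+1 mod 2 = 0
Syndrome = 0010
Non-zero syndrome: error at position 4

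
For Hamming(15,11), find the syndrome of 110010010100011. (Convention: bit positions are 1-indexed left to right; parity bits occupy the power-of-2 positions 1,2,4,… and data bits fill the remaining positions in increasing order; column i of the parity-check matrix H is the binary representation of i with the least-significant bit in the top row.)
Syndrome s = H · r^T (mod 2), r = 110010010100011:
  s[0] = (101010101010101)·(110010010100011) mod 2 = 1+0+0+0+1+0+0+0+0+0+0+0+0+0+1 mod 2 = 1
  s[1] = (011001100110011)·(110010010100011) mod 2 = 0+1+0+0+0+0+0+0+0+1+0+0+0+1+1 mod 2 = 0
  s[2] = (000111100001111)·(110010010100011) mod 2 = 0+0+0+0+1+0+0+0+0+0+0+0+0+1+1 mod 2 = 1
  s[3] = (000000011111111)·(110010010100011) mod 2 = 0+0+0+0+0+0+0+1+0+1+0+0+0+1+1 mod 2 = 0
Syndrome = 1010
Non-zero syndrome: error at position 5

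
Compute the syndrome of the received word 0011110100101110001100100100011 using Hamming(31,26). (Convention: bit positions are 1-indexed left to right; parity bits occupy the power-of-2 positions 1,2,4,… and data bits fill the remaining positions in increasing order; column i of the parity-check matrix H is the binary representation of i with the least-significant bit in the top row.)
Syndrome s = H · r^T (mod 2), r = 0011110100101110001100100100011:
  s[0] = (1010101010101010101010101010101)·(0011110100101110001100100100011) mod 2 = 0+0+1+0+1+0+0+0+0+0+1+0+1+0+1+0+0+0+1+0+0+0+1+0+0+0+0+0+0+0+1 mod 2 = 0
  s[1] = (0110011001100110011001100110011)·(0011110100101110001100100100011) mod 2 = 0+0+1+0+0+1+0+0+0+0+1+0+0+1+1+0+0+0+1+0+0+0+1+0+0+1+0+0+0+1+1 mod 2 = 0
  s[2] = (0001111000011110000111100001111)·(0011110100101110001100100100011) mod 2 = 0+0+0+1+1+1+0+0+0+0+0+0+1+1+1+0+0+0+0+1+0+0+1+0+0+0+0+0+0+1+1 mod 2 = 0
  s[3] = (0000000111111110000000011111111)·(0011110100101110001100100100011) mod 2 = 0+0+0+0+0+0+0+1+0+0+1+0+1+1+1+0+0+0+0+0+0+0+0+0+0+1+0+0+0+1+1 mod 2 = 0
  s[4] = (0000000000000001111111111111111)·(0011110100101110001100100100011) mod 2 = 0+0+0+0+0+0+0+0+0+0+0+0+0+0+0+0+0+0+1+1+0+0+1+0+0+1+0+0+0+1+1 mod 2 = 0
Syndrome = 00000
s = 0: no error detected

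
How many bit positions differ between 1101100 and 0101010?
XOR = 1000110, count of 1s = 3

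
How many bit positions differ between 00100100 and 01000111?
XOR = 01100011, count of 1s = 4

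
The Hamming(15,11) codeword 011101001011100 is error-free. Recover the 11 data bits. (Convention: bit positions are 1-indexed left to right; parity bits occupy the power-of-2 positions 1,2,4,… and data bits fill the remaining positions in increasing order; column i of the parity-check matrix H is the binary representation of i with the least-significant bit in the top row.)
Parity bits occupy power-of-2 positions; data bits are at positions {3,5,6,7,9,10,11,12,13,14,15} (1-indexed).
Extract: c[3]=1 c[5]=0 c[6]=1 c[7]=0 c[9]=1 c[10]=0 c[11]=1 c[12]=1 c[13]=1 c[14]=0 c[15]=0
Data = 10101011100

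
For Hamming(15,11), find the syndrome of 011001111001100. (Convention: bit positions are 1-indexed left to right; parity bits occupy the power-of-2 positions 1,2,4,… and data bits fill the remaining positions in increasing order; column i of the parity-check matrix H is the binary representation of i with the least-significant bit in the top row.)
Syndrome s = H · r^T (mod 2), r = 011001111001100:
  s[0] = (101010101010101)·(011001111001100) mod 2 = 0+0+1+0+0+0+1+0+1+0+0+0+1+0+0 mod 2 = 0
  s[1] = (011001100110011)·(011001111001100) mod 2 = 0+1+1+0+0+1+1+0+0+0+0+0+0+0+0 mod 2 = 0
  s[2] = (000111100001111)·(011001111001100) mod 2 = 0+0+0+0+0+1+1+0+0+0+0+1+1+0+0 mod 2 = 0
  s[3] = (000000011111111)·(011001111001100) mod 2 = 0+0+0+0+0+0+0+1+1+0+0+1+1+0+0 mod 2 = 0
Syndrome = 0000
s = 0: no error detected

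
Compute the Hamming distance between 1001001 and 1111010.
XOR = 0110011, count of 1s = 4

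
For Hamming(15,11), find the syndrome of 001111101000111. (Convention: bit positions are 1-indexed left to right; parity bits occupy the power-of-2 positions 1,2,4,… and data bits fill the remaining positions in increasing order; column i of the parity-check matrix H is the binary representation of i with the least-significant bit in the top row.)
Syndrome s = H · r^T (mod 2), r = 001111101000111:
  s[0] = (101010101010101)·(001111101000111) mod 2 = 0+0+1+0+1+0+1+0+1+0+0+0+1+0+1 mod 2 = 0
  s[1] = (011001100110011)·(001111101000111) mod 2 = 0+0+1+0+0+1+1+0+0+0+0+0+0+1+1 mod 2 = 1
  s[2] = (000111100001111)·(001111101000111) mod 2 = 0+0+0+1+1+1+1+0+0+0+0+0+1+1+1 mod 2 = 1
  s[3] = (000000011111111)·(001111101000111) mod 2 = 0+0+0+0+0+0+0+0+1+0+0+0+1+1+1 mod 2 = 0
Syndrome = 0110
Non-zero syndrome: error at position 6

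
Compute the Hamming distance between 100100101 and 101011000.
XOR = 001111101, count of 1s = 6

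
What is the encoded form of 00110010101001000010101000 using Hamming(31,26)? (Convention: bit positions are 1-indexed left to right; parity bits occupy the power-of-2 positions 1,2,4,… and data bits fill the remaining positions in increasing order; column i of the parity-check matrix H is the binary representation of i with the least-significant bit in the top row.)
Codeword c = d · G (mod 2), d = 00110010101001000010101000:
  c[0] = d·G[:,0] = (00110010101001000010101000)·(11011010101101010101010101) mod 2 = 0+0+0+1+0+0+1+0+1+0+1+0+0+1+0+0+0+0+0+0+0+0+0+0+0+0 mod 2 = 1
  c[1] = d·G[:,1] = (00110010101001000010101000)·(10110110011011001100110011) mod 2 = 0+0+1+1+0+0+1+0+0+0+1+0+0+1+0+0+0+0+0+0+1+0+0+0+0+0 mod 2 = 0
  c[2] = d·G[:,2] = (00110010101001000010101000)·(10000000000000000000000000) mod 2 = 0+0+0+0+0+0+0+0+0+0+0+0+0+0+0+0+0+0+0+0+0+0+0+0+0+0 mod 2 = 0
  c[3] = d·G[:,3] = (00110010101001000010101000)·(01110001111000111100001111) mod 2 = 0+0+1+1+0+0+0+0+1+0+1+0+0+0+0+0+0+0+0+0+0+0+1+0+0+0 mod 2 = 1
  c[4] = d·G[:,4] = (00110010101001000010101000)·(01000000000000000000000000) mod 2 = 0+0+0+0+0+0+0+0+0+0+0+0+0+0+0+0+0+0+0+0+0+0+0+0+0+0 mod 2 = 0
  c[5] = d·G[:,5] = (00110010101001000010101000)·(00100000000000000000000000) mod 2 = 0+0+1+0+0+0+0+0+0+0+0+0+0+0+0+0+0+0+0+0+0+0+0+0+0+0 mod 2 = 1
  c[6] = d·G[:,6] = (00110010101001000010101000)·(00010000000000000000000000) mod 2 = 0+0+0+1+0+0+0+0+0+0+0+0+0+0+0+0+0+0+0+0+0+0+0+0+0+0 mod 2 = 1
  c[7] = d·G[:,7] = (00110010101001000010101000)·(00001111111000000011111111) mod 2 = 0+0+0+0+0+0+1+0+1+0+1+0+0+0+0+0+0+0+1+0+1+0+1+0+0+0 mod 2 = 0
  c[8] = d·G[:,8] = (00110010101001000010101000)·(00001000000000000000000000) mod 2 = 0+0+0+0+0+0+0+0+0+0+0+0+0+0+0+0+0+0+0+0+0+0+0+0+0+0 mod 2 = 0
  c[9] = d·G[:,9] = (00110010101001000010101000)·(00000100000000000000000000) mod 2 = 0+0+0+0+0+0+0+0+0+0+0+0+0+0+0+0+0+0+0+0+0+0+0+0+0+0 mod 2 = 0
  c[10] = d·G[:,10] = (00110010101001000010101000)·(00000010000000000000000000) mod 2 = 0+0+0+0+0+0+1+0+0+0+0+0+0+0+0+0+0+0+0+0+0+0+0+0+0+0 mod 2 = 1
  c[11] = d·G[:,11] = (00110010101001000010101000)·(00000001000000000000000000) mod 2 = 0+0+0+0+0+0+0+0+0+0+0+0+0+0+0+0+0+0+0+0+0+0+0+0+0+0 mod 2 = 0
  c[12] = d·G[:,12] = (00110010101001000010101000)·(00000000100000000000000000) mod 2 = 0+0+0+0+0+0+0+0+1+0+0+0+0+0+0+0+0+0+0+0+0+0+0+0+0+0 mod 2 = 1
  c[13] = d·G[:,13] = (00110010101001000010101000)·(00000000010000000000000000) mod 2 = 0+0+0+0+0+0+0+0+0+0+0+0+0+0+0+0+0+0+0+0+0+0+0+0+0+0 mod 2 = 0
  c[14] = d·G[:,14] = (00110010101001000010101000)·(00000000001000000000000000) mod 2 = 0+0+0+0+0+0+0+0+0+0+1+0+0+0+0+0+0+0+0+0+0+0+0+0+0+0 mod 2 = 1
  c[15] = d·G[:,15] = (00110010101001000010101000)·(00000000000111111111111111) mod 2 = 0+0+0+0+0+0+0+0+0+0+0+0+0+1+0+0+0+0+1+0+1+0+1+0+0+0 mod 2 = 0
  c[16] = d·G[:,16] = (00110010101001000010101000)·(00000000000100000000000000) mod 2 = 0+0+0+0+0+0+0+0+0+0+0+0+0+0+0+0+0+0+0+0+0+0+0+0+0+0 mod 2 = 0
  c[17] = d·G[:,17] = (00110010101001000010101000)·(00000000000010000000000000) mod 2 = 0+0+0+0+0+0+0+0+0+0+0+0+0+0+0+0+0+0+0+0+0+0+0+0+0+0 mod 2 = 0
  c[18] = d·G[:,18] = (00110010101001000010101000)·(00000000000001000000000000) mod 2 = 0+0+0+0+0+0+0+0+0+0+0+0+0+1+0+0+0+0+0+0+0+0+0+0+0+0 mod 2 = 1
  c[19] = d·G[:,19] = (00110010101001000010101000)·(00000000000000100000000000) mod 2 = 0+0+0+0+0+0+0+0+0+0+0+0+0+0+0+0+0+0+0+0+0+0+0+0+0+0 mod 2 = 0
  c[20] = d·G[:,20] = (00110010101001000010101000)·(00000000000000010000000000) mod 2 = 0+0+0+0+0+0+0+0+0+0+0+0+0+0+0+0+0+0+0+0+0+0+0+0+0+0 mod 2 = 0
  c[21] = d·G[:,21] = (00110010101001000010101000)·(00000000000000001000000000) mod 2 = 0+0+0+0+0+0+0+0+0+0+0+0+0+0+0+0+0+0+0+0+0+0+0+0+0+0 mod 2 = 0
  c[22] = d·G[:,22] = (00110010101001000010101000)·(00000000000000000100000000) mod 2 = 0+0+0+0+0+0+0+0+0+0+0+0+0+0+0+0+0+0+0+0+0+0+0+0+0+0 mod 2 = 0
  c[23] = d·G[:,23] = (00110010101001000010101000)·(00000000000000000010000000) mod 2 = 0+0+0+0+0+0+0+0+0+0+0+0+0+0+0+0+0+0+1+0+0+0+0+0+0+0 mod 2 = 1
  c[24] = d·G[:,24] = (00110010101001000010101000)·(00000000000000000001000000) mod 2 = 0+0+0+0+0+0+0+0+0+0+0+0+0+0+0+0+0+0+0+0+0+0+0+0+0+0 mod 2 = 0
  c[25] = d·G[:,25] = (00110010101001000010101000)·(00000000000000000000100000) mod 2 = 0+0+0+0+0+0+0+0+0+0+0+0+0+0+0+0+0+0+0+0+1+0+0+0+0+0 mod 2 = 1
  c[26] = d·G[:,26] = (00110010101001000010101000)·(00000000000000000000010000) mod 2 = 0+0+0+0+0+0+0+0+0+0+0+0+0+0+0+0+0+0+0+0+0+0+0+0+0+0 mod 2 = 0
  c[27] = d·G[:,27] = (00110010101001000010101000)·(00000000000000000000001000) mod 2 = 0+0+0+0+0+0+0+0+0+0+0+0+0+0+0+0+0+0+0+0+0+0+1+0+0+0 mod 2 = 1
  c[28] = d·G[:,28] = (00110010101001000010101000)·(00000000000000000000000100) mod 2 = 0+0+0+0+0+0+0+0+0+0+0+0+0+0+0+0+0+0+0+0+0+0+0+0+0+0 mod 2 = 0
  c[29] = d·G[:,29] = (00110010101001000010101000)·(00000000000000000000000010) mod 2 = 0+0+0+0+0+0+0+0+0+0+0+0+0+0+0+0+0+0+0+0+0+0+0+0+0+0 mod 2 = 0
  c[30] = d·G[:,30] = (00110010101001000010101000)·(00000000000000000000000001) mod 2 = 0+0+0+0+0+0+0+0+0+0+0+0+0+0+0+0+0+0+0+0+0+0+0+0+0+0 mod 2 = 0
Codeword = 1001011000101010001000010101000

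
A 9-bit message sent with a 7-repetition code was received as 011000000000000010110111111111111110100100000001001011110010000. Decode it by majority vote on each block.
Split into 7-bit blocks and majority-vote each:
  block 1 = 0110000: 2 ones, 5 zeros → 0
  block 2 = 0000000: 0 ones, 7 zeros → 0
  block 3 = 0010110: 3 ones, 4 zeros → 0
  block 4 = 1111111: 7 ones, 0 zeros → 1
  block 5 = 1111111: 7 ones, 0 zeros → 1
  block 6 = 0100100: 2 ones, 5 zeros → 0
  block 7 = 0000010: 1 ones, 6 zeros → 0
  block 8 = 0101111: 5 ones, 2 zeros → 1
  block 9 = 0010000: 1 ones, 6 zeros → 0
Decoded = 000110010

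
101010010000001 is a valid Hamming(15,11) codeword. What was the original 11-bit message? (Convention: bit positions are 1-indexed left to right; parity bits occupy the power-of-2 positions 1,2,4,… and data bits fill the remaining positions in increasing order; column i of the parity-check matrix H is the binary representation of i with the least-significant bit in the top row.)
Parity bits occupy power-of-2 positions; data bits are at positions {3,5,6,7,9,10,11,12,13,14,15} (1-indexed).
Extract: c[3]=1 c[5]=1 c[6]=0 c[7]=0 c[9]=0 c[10]=0 c[11]=0 c[12]=0 c[13]=0 c[14]=0 c[15]=1
Data = 11000000001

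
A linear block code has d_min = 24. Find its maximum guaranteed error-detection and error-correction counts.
(a) Detection requires d_min ≥ e+1, so e ≤ d_min − 1 = 23.
(b) Correction requires d_min ≥ 2t+1, so t ≤ ⌊(d_min − 1)/2⌋ = ⌊23/2⌋ = 11.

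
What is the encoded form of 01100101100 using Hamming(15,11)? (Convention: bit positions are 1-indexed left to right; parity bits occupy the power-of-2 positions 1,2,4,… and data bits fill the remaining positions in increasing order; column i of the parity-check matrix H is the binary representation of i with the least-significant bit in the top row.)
Codeword c = d · G (mod 2), d = 01100101100:
  c[0] = d·G[:,0] = (01100101100)·(11011010101) mod 2 = 0+1+0+0+0+0+0+0+1+0+0 mod 2 = 0
  c[1] = d·G[:,1] = (01100101100)·(10110110011) mod 2 = 0+0+1+0+0+1+0+0+0+0+0 mod 2 = 0
  c[2] = d·G[:,2] = (01100101100)·(10000000000) mod 2 = 0+0+0+0+0+0+0+0+0+0+0 mod 2 = 0
  c[3] = d·G[:,3] = (01100101100)·(01110001111) mod 2 = 0+1+1+0+0+0+0+1+1+0+0 mod 2 = 0
  c[4] = d·G[:,4] = (01100101100)·(01000000000) mod 2 = 0+1+0+0+0+0+0+0+0+0+0 mod 2 = 1
  c[5] = d·G[:,5] = (01100101100)·(00100000000) mod 2 = 0+0+1+0+0+0+0+0+0+0+0 mod 2 = 1
  c[6] = d·G[:,6] = (01100101100)·(00010000000) mod 2 = 0+0+0+0+0+0+0+0+0+0+0 mod 2 = 0
  c[7] = d·G[:,7] = (01100101100)·(00001111111) mod 2 = 0+0+0+0+0+1+0+1+1+0+0 mod 2 = 1
  c[8] = d·G[:,8] = (01100101100)·(00001000000) mod 2 = 0+0+0+0+0+0+0+0+0+0+0 mod 2 = 0
  c[9] = d·G[:,9] = (01100101100)·(00000100000) mod 2 = 0+0+0+0+0+1+0+0+0+0+0 mod 2 = 1
  c[10] = d·G[:,10] = (01100101100)·(00000010000) mod 2 = 0+0+0+0+0+0+0+0+0+0+0 mod 2 = 0
  c[11] = d·G[:,11] = (01100101100)·(00000001000) mod 2 = 0+0+0+0+0+0+0+1+0+0+0 mod 2 = 1
  c[12] = d·G[:,12] = (01100101100)·(00000000100) mod 2 = 0+0+0+0+0+0+0+0+1+0+0 mod 2 = 1
  c[13] = d·G[:,13] = (01100101100)·(00000000010) mod 2 = 0+0+0+0+0+0+0+0+0+0+0 mod 2 = 0
  c[14] = d·G[:,14] = (01100101100)·(00000000001) mod 2 = 0+0+0+0+0+0+0+0+0+0+0 mod 2 = 0
Codeword = 000011010101100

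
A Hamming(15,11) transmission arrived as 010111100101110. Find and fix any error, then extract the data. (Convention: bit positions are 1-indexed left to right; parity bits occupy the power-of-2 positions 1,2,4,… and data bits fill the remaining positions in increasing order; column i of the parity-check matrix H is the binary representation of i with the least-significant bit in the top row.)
Syndrome s = H · r^T (mod 2), r = 010111100101110:
  s[0] = (101010101010101)·(010111100101110) mod 2 = 0+0+0+0+1+0+1+0+0+0+0+0+1+0+0 mod 2 = 1
  s[1] = (011001100110011)·(010111100101110) mod 2 = 0+1+0+0+0+1+1+0+0+1+0+0+0+1+0 mod 2 = 1
  s[2] = (000111100001111)·(010111100101110) mod 2 = 0+0+0+1+1+1+1+0+0+0+0+1+1+1+0 mod 2 = 1
  s[3] = (000000011111111)·(010111100101110) mod 2 = 0+0+0+0+0+0+0+0+0+1+0+1+1+1+0 mod 2 = 0
Syndrome = 1110
Column 7 of H equals this syndrome → error at bit 7 (1-indexed).
Flip bit 7: 010111100101110 → 010111000101110
Extract data bits at positions {3,5,6,7,9,10,11,12,13,14,15}: 01100101110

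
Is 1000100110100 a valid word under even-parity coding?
Sum of all bits: 1+0+0+0+1+0+0+1+1+0+1+0+0 = 5; 5 mod 2 = 1. Result is 1 → parity error detected.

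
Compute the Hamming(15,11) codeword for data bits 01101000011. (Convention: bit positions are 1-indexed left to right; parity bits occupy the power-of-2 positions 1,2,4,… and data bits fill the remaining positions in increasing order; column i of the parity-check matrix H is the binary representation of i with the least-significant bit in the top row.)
Codeword c = d · G (mod 2), d = 01101000011:
  c[0] = d·G[:,0] = (01101000011)·(11011010101) mod 2 = 0+1+0+0+1+0+0+0+0+0+1 mod 2 = 1
  c[1] = d·G[:,1] = (01101000011)·(10110110011) mod 2 = 0+0+1+0+0+0+0+0+0+1+1 mod 2 = 1
  c[2] = d·G[:,2] = (01101000011)·(10000000000) mod 2 = 0+0+0+0+0+0+0+0+0+0+0 mod 2 = 0
  c[3] = d·G[:,3] = (01101000011)·(01110001111) mod 2 = 0+1+1+0+0+0+0+0+0+1+1 mod 2 = 0
  c[4] = d·G[:,4] = (01101000011)·(01000000000) mod 2 = 0+1+0+0+0+0+0+0+0+0+0 mod 2 = 1
  c[5] = d·G[:,5] = (01101000011)·(00100000000) mod 2 = 0+0+1+0+0+0+0+0+0+0+0 mod 2 = 1
  c[6] = d·G[:,6] = (01101000011)·(00010000000) mod 2 = 0+0+0+0+0+0+0+0+0+0+0 mod 2 = 0
  c[7] = d·G[:,7] = (01101000011)·(00001111111) mod 2 = 0+0+0+0+1+0+0+0+0+1+1 mod 2 = 1
  c[8] = d·G[:,8] = (01101000011)·(00001000000) mod 2 = 0+0+0+0+1+0+0+0+0+0+0 mod 2 = 1
  c[9] = d·G[:,9] = (01101000011)·(00000100000) mod 2 = 0+0+0+0+0+0+0+0+0+0+0 mod 2 = 0
  c[10] = d·G[:,10] = (01101000011)·(00000010000) mod 2 = 0+0+0+0+0+0+0+0+0+0+0 mod 2 = 0
  c[11] = d·G[:,11] = (01101000011)·(00000001000) mod 2 = 0+0+0+0+0+0+0+0+0+0+0 mod 2 = 0
  c[12] = d·G[:,12] = (01101000011)·(00000000100) mod 2 = 0+0+0+0+0+0+0+0+0+0+0 mod 2 = 0
  c[13] = d·G[:,13] = (01101000011)·(00000000010) mod 2 = 0+0+0+0+0+0+0+0+0+1+0 mod 2 = 1
  c[14] = d·G[:,14] = (01101000011)·(00000000001) mod 2 = 0+0+0+0+0+0+0+0+0+0+1 mod 2 = 1
Codeword = 110011011000011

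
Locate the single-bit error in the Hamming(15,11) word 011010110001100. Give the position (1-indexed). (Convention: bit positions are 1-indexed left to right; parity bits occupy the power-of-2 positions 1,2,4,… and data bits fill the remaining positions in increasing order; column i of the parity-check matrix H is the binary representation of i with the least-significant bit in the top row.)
Syndrome s = H · r^T (mod 2), r = 011010110001100:
  s[0] = (101010101010101)·(011010110001100) mod 2 = 0+0+1+0+1+0+1+0+0+0+0+0+1+0+0 mod 2 = 0
  s[1] = (011001100110011)·(011010110001100) mod 2 = 0+1+1+0+0+0+1+0+0+0+0+0+0+0+0 mod 2 = 1
  s[2] = (000111100001111)·(011010110001100) mod 2 = 0+0+0+0+1+0+1+0+0+0+0+1+1+0+0 mod 2 = 0
  s[3] = (000000011111111)·(011010110001100) mod 2 = 0+0+0+0+0+0+0+1+0+0+0+1+1+0+0 mod 2 = 1
Syndrome = 0101
Column i of H is the binary representation of i, so the syndrome is the binary index of the flipped bit.
Read s = 0101 with s[0] as LSB: 0·2^0 + 1·2^1 + 0·2^2 + 1·2^3 = 10.
Error is at bit position 10.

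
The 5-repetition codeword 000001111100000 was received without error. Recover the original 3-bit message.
Split into 5-bit blocks: 00000 11111 00000
Data = 010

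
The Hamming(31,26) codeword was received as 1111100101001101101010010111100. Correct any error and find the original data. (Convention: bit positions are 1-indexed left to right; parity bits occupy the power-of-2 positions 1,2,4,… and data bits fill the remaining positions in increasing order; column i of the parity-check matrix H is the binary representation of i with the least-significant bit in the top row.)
Syndrome s = H · r^T (mod 2), r = 1111100101001101101010010111100:
  s[0] = (1010101010101010101010101010101)·(1111100101001101101010010111100) mod 2 = 1+0+1+0+1+0+0+0+0+0+0+0+1+0+0+0+1+0+1+0+1+0+0+0+0+0+1+0+1+0+0 mod 2 = 1
  s[1] = (0110011001100110011001100110011)·(1111100101001101101010010111100) mod 2 = 0+1+1+0+0+0+0+0+0+1+0+0+0+1+0+0+0+0+1+0+0+0+0+0+0+1+1+0+0+0+0 mod 2 = 1
  s[2] = (0001111000011110000111100001111)·(1111100101001101101010010111100) mod 2 = 0+0+0+1+1+0+0+0+0+0+0+0+1+1+0+0+0+0+0+0+1+0+0+0+0+0+0+1+1+0+0 mod 2 = 1
  s[3] = (0000000111111110000000011111111)·(1111100101001101101010010111100) mod 2 = 0+0+0+0+0+0+0+1+0+1+0+0+1+1+0+0+0+0+0+0+0+0+0+1+0+1+1+1+1+0+0 mod 2 = 1
  s[4] = (0000000000000001111111111111111)·(1111100101001101101010010111100) mod 2 = 0+0+0+0+0+0+0+0+0+0+0+0+0+0+0+1+1+0+1+0+1+0+0+1+0+1+1+1+1+0+0 mod 2 = 1
Syndrome = 11111
Column 31 of H equals this syndrome → error at bit 31 (1-indexed).
Flip bit 31: 1111100101001101101010010111100 → 1111100101001101101010010111101
Extract data bits at positions {3,5,6,7,9,10,11,12,13,14,15,17,18,19,20,21,22,23,24,25,26,27,28,29,30,31}: 11000100110101010010111101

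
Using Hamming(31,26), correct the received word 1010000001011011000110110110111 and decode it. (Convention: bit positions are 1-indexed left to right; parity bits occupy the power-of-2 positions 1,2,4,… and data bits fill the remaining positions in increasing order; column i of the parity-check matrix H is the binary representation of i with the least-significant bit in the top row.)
Syndrome s = H · r^T (mod 2), r = 1010000001011011000110110110111:
  s[0] = (1010101010101010101010101010101)·(1010000001011011000110110110111) mod 2 = 1+0+1+0+0+0+0+0+0+0+0+0+1+0+1+0+0+0+0+0+1+0+1+0+0+0+1+0+1+0+1 mod 2 = 1
  s[1] = (0110011001100110011001100110011)·(1010000001011011000110110110111) mod 2 = 0+0+1+0+0+0+0+0+0+1+0+0+0+0+1+0+0+0+0+0+0+0+1+0+0+1+1+0+0+1+1 mod 2 = 0
  s[2] = (0001111000011110000111100001111)·(1010000001011011000110110110111) mod 2 = 0+0+0+0+0+0+0+0+0+0+0+1+1+0+1+0+0+0+0+1+1+0+1+0+0+0+0+0+1+1+1 mod 2 = 1
  s[3] = (0000000111111110000000011111111)·(1010000001011011000110110110111) mod 2 = 0+0+0+0+0+0+0+0+0+1+0+1+1+0+1+0+0+0+0+0+0+0+0+1+0+1+1+0+1+1+1 mod 2 = 0
  s[4] = (0000000000000001111111111111111)·(1010000001011011000110110110111) mod 2 = 0+0+0+0+0+0+0+0+0+0+0+0+0+0+0+1+0+0+0+1+1+0+1+1+0+1+1+0+1+1+1 mod 2 = 0
Syndrome = 10100
Column 5 of H equals this syndrome → error at bit 5 (1-indexed).
Flip bit 5: 1010000001011011000110110110111 → 1010100001011011000110110110111
Extract data bits at positions {3,5,6,7,9,10,11,12,13,14,15,17,18,19,20,21,22,23,24,25,26,27,28,29,30,31}: 11000101101000110110110111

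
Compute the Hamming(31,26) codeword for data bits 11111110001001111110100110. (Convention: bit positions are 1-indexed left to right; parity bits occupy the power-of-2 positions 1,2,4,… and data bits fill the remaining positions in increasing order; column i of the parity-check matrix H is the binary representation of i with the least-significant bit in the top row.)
Codeword c = d · G (mod 2), d = 11111110001001111110100110:
  c[0] = d·G[:,0] = (11111110001001111110100110)·(11011010101101010101010101) mod 2 = 1+1+0+1+1+0+1+0+0+0+1+0+0+1+0+1+0+1+0+0+0+0+0+1+0+0 mod 2 = 0
  c[1] = d·G[:,1] = (11111110001001111110100110)·(10110110011011001100110011) mod 2 = 1+0+1+1+0+1+1+0+0+0+1+0+0+1+0+0+1+1+0+0+1+0+0+0+1+0 mod 2 = 1
  c[2] = d·G[:,2] = (11111110001001111110100110)·(10000000000000000000000000) mod 2 = 1+0+0+0+0+0+0+0+0+0+0+0+0+0+0+0+0+0+0+0+0+0+0+0+0+0 mod 2 = 1
  c[3] = d·G[:,3] = (11111110001001111110100110)·(01110001111000111100001111) mod 2 = 0+1+1+1+0+0+0+0+0+0+1+0+0+0+1+1+1+1+0+0+0+0+0+1+1+0 mod 2 = 0
  c[4] = d·G[:,4] = (11111110001001111110100110)·(01000000000000000000000000) mod 2 = 0+1+0+0+0+0+0+0+0+0+0+0+0+0+0+0+0+0+0+0+0+0+0+0+0+0 mod 2 = 1
  c[5] = d·G[:,5] = (11111110001001111110100110)·(00100000000000000000000000) mod 2 = 0+0+1+0+0+0+0+0+0+0+0+0+0+0+0+0+0+0+0+0+0+0+0+0+0+0 mod 2 = 1
  c[6] = d·G[:,6] = (11111110001001111110100110)·(00010000000000000000000000) mod 2 = 0+0+0+1+0+0+0+0+0+0+0+0+0+0+0+0+0+0+0+0+0+0+0+0+0+0 mod 2 = 1
  c[7] = d·G[:,7] = (11111110001001111110100110)·(00001111111000000011111111) mod 2 = 0+0+0+0+1+1+1+0+0+0+1+0+0+0+0+0+0+0+1+0+1+0+0+1+1+0 mod 2 = 0
  c[8] = d·G[:,8] = (11111110001001111110100110)·(00001000000000000000000000) mod 2 = 0+0+0+0+1+0+0+0+0+0+0+0+0+0+0+0+0+0+0+0+0+0+0+0+0+0 mod 2 = 1
  c[9] = d·G[:,9] = (11111110001001111110100110)·(00000100000000000000000000) mod 2 = 0+0+0+0+0+1+0+0+0+0+0+0+0+0+0+0+0+0+0+0+0+0+0+0+0+0 mod 2 = 1
  c[10] = d·G[:,10] = (11111110001001111110100110)·(00000010000000000000000000) mod 2 = 0+0+0+0+0+0+1+0+0+0+0+0+0+0+0+0+0+0+0+0+0+0+0+0+0+0 mod 2 = 1
  c[11] = d·G[:,11] = (11111110001001111110100110)·(00000001000000000000000000) mod 2 = 0+0+0+0+0+0+0+0+0+0+0+0+0+0+0+0+0+0+0+0+0+0+0+0+0+0 mod 2 = 0
  c[12] = d·G[:,12] = (11111110001001111110100110)·(00000000100000000000000000) mod 2 = 0+0+0+0+0+0+0+0+0+0+0+0+0+0+0+0+0+0+0+0+0+0+0+0+0+0 mod 2 = 0
  c[13] = d·G[:,13] = (11111110001001111110100110)·(00000000010000000000000000) mod 2 = 0+0+0+0+0+0+0+0+0+0+0+0+0+0+0+0+0+0+0+0+0+0+0+0+0+0 mod 2 = 0
  c[14] = d·G[:,14] = (11111110001001111110100110)·(00000000001000000000000000) mod 2 = 0+0+0+0+0+0+0+0+0+0+1+0+0+0+0+0+0+0+0+0+0+0+0+0+0+0 mod 2 = 1
  c[15] = d·G[:,15] = (11111110001001111110100110)·(00000000000111111111111111) mod 2 = 0+0+0+0+0+0+0+0+0+0+0+0+0+1+1+1+1+1+1+0+1+0+0+1+1+0 mod 2 = 1
  c[16] = d·G[:,16] = (11111110001001111110100110)·(00000000000100000000000000) mod 2 = 0+0+0+0+0+0+0+0+0+0+0+0+0+0+0+0+0+0+0+0+0+0+0+0+0+0 mod 2 = 0
  c[17] = d·G[:,17] = (11111110001001111110100110)·(00000000000010000000000000) mod 2 = 0+0+0+0+0+0+0+0+0+0+0+0+0+0+0+0+0+0+0+0+0+0+0+0+0+0 mod 2 = 0
  c[18] = d·G[:,18] = (11111110001001111110100110)·(00000000000001000000000000) mod 2 = 0+0+0+0+0+0+0+0+0+0+0+0+0+1+0+0+0+0+0+0+0+0+0+0+0+0 mod 2 = 1
  c[19] = d·G[:,19] = (11111110001001111110100110)·(00000000000000100000000000) mod 2 = 0+0+0+0+0+0+0+0+0+0+0+0+0+0+1+0+0+0+0+0+0+0+0+0+0+0 mod 2 = 1
  c[20] = d·G[:,20] = (11111110001001111110100110)·(00000000000000010000000000) mod 2 = 0+0+0+0+0+0+0+0+0+0+0+0+0+0+0+1+0+0+0+0+0+0+0+0+0+0 mod 2 = 1
  c[21] = d·G[:,21] = (11111110001001111110100110)·(00000000000000001000000000) mod 2 = 0+0+0+0+0+0+0+0+0+0+0+0+0+0+0+0+1+0+0+0+0+0+0+0+0+0 mod 2 = 1
  c[22] = d·G[:,22] = (11111110001001111110100110)·(00000000000000000100000000) mod 2 = 0+0+0+0+0+0+0+0+0+0+0+0+0+0+0+0+0+1+0+0+0+0+0+0+0+0 mod 2 = 1
  c[23] = d·G[:,23] = (11111110001001111110100110)·(00000000000000000010000000) mod 2 = 0+0+0+0+0+0+0+0+0+0+0+0+0+0+0+0+0+0+1+0+0+0+0+0+0+0 mod 2 = 1
  c[24] = d·G[:,24] = (11111110001001111110100110)·(00000000000000000001000000) mod 2 = 0+0+0+0+0+0+0+0+0+0+0+0+0+0+0+0+0+0+0+0+0+0+0+0+0+0 mod 2 = 0
  c[25] = d·G[:,25] = (11111110001001111110100110)·(00000000000000000000100000) mod 2 = 0+0+0+0+0+0+0+0+0+0+0+0+0+0+0+0+0+0+0+0+1+0+0+0+0+0 mod 2 = 1
  c[26] = d·G[:,26] = (11111110001001111110100110)·(00000000000000000000010000) mod 2 = 0+0+0+0+0+0+0+0+0+0+0+0+0+0+0+0+0+0+0+0+0+0+0+0+0+0 mod 2 = 0
  c[27] = d·G[:,27] = (11111110001001111110100110)·(00000000000000000000001000) mod 2 = 0+0+0+0+0+0+0+0+0+0+0+0+0+0+0+0+0+0+0+0+0+0+0+0+0+0 mod 2 = 0
  c[28] = d·G[:,28] = (11111110001001111110100110)·(00000000000000000000000100) mod 2 = 0+0+0+0+0+0+0+0+0+0+0+0+0+0+0+0+0+0+0+0+0+0+0+1+0+0 mod 2 = 1
  c[29] = d·G[:,29] = (11111110001001111110100110)·(00000000000000000000000010) mod 2 = 0+0+0+0+0+0+0+0+0+0+0+0+0+0+0+0+0+0+0+0+0+0+0+0+1+0 mod 2 = 1
  c[30] = d·G[:,30] = (11111110001001111110100110)·(00000000000000000000000001) mod 2 = 0+0+0+0+0+0+0+0+0+0+0+0+0+0+0+0+0+0+0+0+0+0+0+0+0+0 mod 2 = 0
Codeword = 0110111011100011001111110100110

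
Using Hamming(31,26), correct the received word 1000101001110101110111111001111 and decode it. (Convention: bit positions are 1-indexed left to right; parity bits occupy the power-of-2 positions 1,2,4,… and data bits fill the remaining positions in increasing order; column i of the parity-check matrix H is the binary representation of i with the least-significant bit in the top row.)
Syndrome s = H · r^T (mod 2), r = 1000101001110101110111111001111:
  s[0] = (1010101010101010101010101010101)·(1000101001110101110111111001111) mod 2 = 1+0+0+0+1+0+1+0+0+0+1+0+0+0+0+0+1+0+0+0+1+0+1+0+1+0+0+0+1+0+1 mod 2 = 0
  s[1] = (0110011001100110011001100110011)·(1000101001110101110111111001111) mod 2 = 0+0+0+0+0+0+1+0+0+1+1+0+0+1+0+0+0+1+0+0+0+1+1+0+0+0+0+0+0+1+1 mod 2 = 1
  s[2] = (0001111000011110000111100001111)·(1000101001110101110111111001111) mod 2 = 0+0+0+0+1+0+1+0+0+0+0+1+0+1+0+0+0+0+0+1+1+1+1+0+0+0+0+1+1+1+1 mod 2 = 0
  s[3] = (0000000111111110000000011111111)·(1000101001110101110111111001111) mod 2 = 0+0+0+0+0+0+0+0+0+1+1+1+0+1+0+0+0+0+0+0+0+0+0+1+1+0+0+1+1+1+1 mod 2 = 0
  s[4] = (0000000000000001111111111111111)·(1000101001110101110111111001111) mod 2 = 0+0+0+0+0+0+0+0+0+0+0+0+0+0+0+1+1+1+0+1+1+1+1+1+1+0+0+1+1+1+1 mod 2 = 1
Syndrome = 01001
Column 18 of H equals this syndrome → error at bit 18 (1-indexed).
Flip bit 18: 1000101001110101110111111001111 → 1000101001110101100111111001111
Extract data bits at positions {3,5,6,7,9,10,11,12,13,14,15,17,18,19,20,21,22,23,24,25,26,27,28,29,30,31}: 01010111010100111111001111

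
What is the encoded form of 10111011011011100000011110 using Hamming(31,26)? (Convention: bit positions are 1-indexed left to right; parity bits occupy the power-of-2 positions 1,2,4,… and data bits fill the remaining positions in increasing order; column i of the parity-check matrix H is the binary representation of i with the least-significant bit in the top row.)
Codeword c = d · G (mod 2), d = 10111011011011100000011110:
  c[0] = d·G[:,0] = (10111011011011100000011110)·(11011010101101010101010101) mod 2 = 1+0+0+1+1+0+1+0+0+0+1+0+0+1+0+0+0+0+0+0+0+1+0+1+0+0 mod 2 = 0
  c[1] = d·G[:,1] = (10111011011011100000011110)·(10110110011011001100110011) mod 2 = 1+0+1+1+0+0+1+0+0+1+1+0+1+1+0+0+0+0+0+0+0+1+0+0+1+0 mod 2 = 0
  c[2] = d·G[:,2] = (10111011011011100000011110)·(10000000000000000000000000) mod 2 = 1+0+0+0+0+0+0+0+0+0+0+0+0+0+0+0+0+0+0+0+0+0+0+0+0+0 mod 2 = 1
  c[3] = d·G[:,3] = (10111011011011100000011110)·(01110001111000111100001111) mod 2 = 0+0+1+1+0+0+0+1+0+1+1+0+0+0+1+0+0+0+0+0+0+0+1+1+1+0 mod 2 = 1
  c[4] = d·G[:,4] = (10111011011011100000011110)·(01000000000000000000000000) mod 2 = 0+0+0+0+0+0+0+0+0+0+0+0+0+0+0+0+0+0+0+0+0+0+0+0+0+0 mod 2 = 0
  c[5] = d·G[:,5] = (10111011011011100000011110)·(00100000000000000000000000) mod 2 = 0+0+1+0+0+0+0+0+0+0+0+0+0+0+0+0+0+0+0+0+0+0+0+0+0+0 mod 2 = 1
  c[6] = d·G[:,6] = (10111011011011100000011110)·(00010000000000000000000000) mod 2 = 0+0+0+1+0+0+0+0+0+0+0+0+0+0+0+0+0+0+0+0+0+0+0+0+0+0 mod 2 = 1
  c[7] = d·G[:,7] = (10111011011011100000011110)·(00001111111000000011111111) mod 2 = 0+0+0+0+1+0+1+1+0+1+1+0+0+0+0+0+0+0+0+0+0+1+1+1+1+0 mod 2 = 1
  c[8] = d·G[:,8] = (10111011011011100000011110)·(00001000000000000000000000) mod 2 = 0+0+0+0+1+0+0+0+0+0+0+0+0+0+0+0+0+0+0+0+0+0+0+0+0+0 mod 2 = 1
  c[9] = d·G[:,9] = (10111011011011100000011110)·(00000100000000000000000000) mod 2 = 0+0+0+0+0+0+0+0+0+0+0+0+0+0+0+0+0+0+0+0+0+0+0+0+0+0 mod 2 = 0
  c[10] = d·G[:,10] = (10111011011011100000011110)·(00000010000000000000000000) mod 2 = 0+0+0+0+0+0+1+0+0+0+0+0+0+0+0+0+0+0+0+0+0+0+0+0+0+0 mod 2 = 1
  c[11] = d·G[:,11] = (10111011011011100000011110)·(00000001000000000000000000) mod 2 = 0+0+0+0+0+0+0+1+0+0+0+0+0+0+0+0+0+0+0+0+0+0+0+0+0+0 mod 2 = 1
  c[12] = d·G[:,12] = (10111011011011100000011110)·(00000000100000000000000000) mod 2 = 0+0+0+0+0+0+0+0+0+0+0+0+0+0+0+0+0+0+0+0+0+0+0+0+0+0 mod 2 = 0
  c[13] = d·G[:,13] = (10111011011011100000011110)·(00000000010000000000000000) mod 2 = 0+0+0+0+0+0+0+0+0+1+0+0+0+0+0+0+0+0+0+0+0+0+0+0+0+0 mod 2 = 1
  c[14] = d·G[:,14] = (10111011011011100000011110)·(00000000001000000000000000) mod 2 = 0+0+0+0+0+0+0+0+0+0+1+0+0+0+0+0+0+0+0+0+0+0+0+0+0+0 mod 2 = 1
  c[15] = d·G[:,15] = (10111011011011100000011110)·(00000000000111111111111111) mod 2 = 0+0+0+0+0+0+0+0+0+0+0+0+1+1+1+0+0+0+0+0+0+1+1+1+1+0 mod 2 = 1
  c[16] = d·G[:,16] = (10111011011011100000011110)·(00000000000100000000000000) mod 2 = 0+0+0+0+0+0+0+0+0+0+0+0+0+0+0+0+0+0+0+0+0+0+0+0+0+0 mod 2 = 0
  c[17] = d·G[:,17] = (10111011011011100000011110)·(00000000000010000000000000) mod 2 = 0+0+0+0+0+0+0+0+0+0+0+0+1+0+0+0+0+0+0+0+0+0+0+0+0+0 mod 2 = 1
  c[18] = d·G[:,18] = (10111011011011100000011110)·(00000000000001000000000000) mod 2 = 0+0+0+0+0+0+0+0+0+0+0+0+0+1+0+0+0+0+0+0+0+0+0+0+0+0 mod 2 = 1
  c[19] = d·G[:,19] = (10111011011011100000011110)·(00000000000000100000000000) mod 2 = 0+0+0+0+0+0+0+0+0+0+0+0+0+0+1+0+0+0+0+0+0+0+0+0+0+0 mod 2 = 1
  c[20] = d·G[:,20] = (10111011011011100000011110)·(00000000000000010000000000) mod 2 = 0+0+0+0+0+0+0+0+0+0+0+0+0+0+0+0+0+0+0+0+0+0+0+0+0+0 mod 2 = 0
  c[21] = d·G[:,21] = (10111011011011100000011110)·(00000000000000001000000000) mod 2 = 0+0+0+0+0+0+0+0+0+0+0+0+0+0+0+0+0+0+0+0+0+0+0+0+0+0 mod 2 = 0
  c[22] = d·G[:,22] = (10111011011011100000011110)·(00000000000000000100000000) mod 2 = 0+0+0+0+0+0+0+0+0+0+0+0+0+0+0+0+0+0+0+0+0+0+0+0+0+0 mod 2 = 0
  c[23] = d·G[:,23] = (10111011011011100000011110)·(00000000000000000010000000) mod 2 = 0+0+0+0+0+0+0+0+0+0+0+0+0+0+0+0+0+0+0+0+0+0+0+0+0+0 mod 2 = 0
  c[24] = d·G[:,24] = (10111011011011100000011110)·(00000000000000000001000000) mod 2 = 0+0+0+0+0+0+0+0+0+0+0+0+0+0+0+0+0+0+0+0+0+0+0+0+0+0 mod 2 = 0
  c[25] = d·G[:,25] = (10111011011011100000011110)·(00000000000000000000100000) mod 2 = 0+0+0+0+0+0+0+0+0+0+0+0+0+0+0+0+0+0+0+0+0+0+0+0+0+0 mod 2 = 0
  c[26] = d·G[:,26] = (10111011011011100000011110)·(00000000000000000000010000) mod 2 = 0+0+0+0+0+0+0+0+0+0+0+0+0+0+0+0+0+0+0+0+0+1+0+0+0+0 mod 2 = 1
  c[27] = d·G[:,27] = (10111011011011100000011110)·(00000000000000000000001000) mod 2 = 0+0+0+0+0+0+0+0+0+0+0+0+0+0+0+0+0+0+0+0+0+0+1+0+0+0 mod 2 = 1
  c[28] = d·G[:,28] = (10111011011011100000011110)·(00000000000000000000000100) mod 2 = 0+0+0+0+0+0+0+0+0+0+0+0+0+0+0+0+0+0+0+0+0+0+0+1+0+0 mod 2 = 1
  c[29] = d·G[:,29] = (10111011011011100000011110)·(00000000000000000000000010) mod 2 = 0+0+0+0+0+0+0+0+0+0+0+0+0+0+0+0+0+0+0+0+0+0+0+0+1+0 mod 2 = 1
  c[30] = d·G[:,30] = (10111011011011100000011110)·(00000000000000000000000001) mod 2 = 0+0+0+0+0+0+0+0+0+0+0+0+0+0+0+0+0+0+0+0+0+0+0+0+0+0 mod 2 = 0
Codeword = 0011011110110111011100000011110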